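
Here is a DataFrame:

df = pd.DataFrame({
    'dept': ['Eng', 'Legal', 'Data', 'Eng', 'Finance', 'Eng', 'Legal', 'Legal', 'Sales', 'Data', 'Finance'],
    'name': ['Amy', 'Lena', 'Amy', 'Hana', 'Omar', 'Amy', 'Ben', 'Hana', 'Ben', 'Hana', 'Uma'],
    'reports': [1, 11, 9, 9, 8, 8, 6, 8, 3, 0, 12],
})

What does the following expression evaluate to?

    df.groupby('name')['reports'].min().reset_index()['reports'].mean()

5.83333333333

group by name, min of reports:
name
Amy      1
Ben      3
Hana     0
Lena    11
Omar     8
Uma     12
Name: reports, dtype: int64
reset_index():
   name  reports
0   Amy        1
1   Ben        3
2  Hana        0
3  Lena       11
4  Omar        8
5   Uma       12
Reading off the mean of column 'reports', we get 5.83333333333.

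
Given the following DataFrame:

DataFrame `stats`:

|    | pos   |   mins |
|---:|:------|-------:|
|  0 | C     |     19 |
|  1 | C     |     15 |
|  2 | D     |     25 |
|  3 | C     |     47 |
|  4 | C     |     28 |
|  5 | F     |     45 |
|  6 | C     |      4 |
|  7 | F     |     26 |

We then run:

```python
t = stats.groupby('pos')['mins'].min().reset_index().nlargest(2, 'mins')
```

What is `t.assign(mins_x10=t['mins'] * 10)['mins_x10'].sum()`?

510

group by pos, min of mins:
pos
C     4
D    25
F    26
Name: mins, dtype: int64
reset_index():
  pos  mins
0   C     4
1   D    25
2   F    26
take 2 rows with largest mins:
  pos  mins
2   F    26
1   D    25
add column mins_x10 = t['mins'] * 10:
  pos  mins  mins_x10
2   F    26       260
1   D    25       250
sum of column 'mins_x10' → 510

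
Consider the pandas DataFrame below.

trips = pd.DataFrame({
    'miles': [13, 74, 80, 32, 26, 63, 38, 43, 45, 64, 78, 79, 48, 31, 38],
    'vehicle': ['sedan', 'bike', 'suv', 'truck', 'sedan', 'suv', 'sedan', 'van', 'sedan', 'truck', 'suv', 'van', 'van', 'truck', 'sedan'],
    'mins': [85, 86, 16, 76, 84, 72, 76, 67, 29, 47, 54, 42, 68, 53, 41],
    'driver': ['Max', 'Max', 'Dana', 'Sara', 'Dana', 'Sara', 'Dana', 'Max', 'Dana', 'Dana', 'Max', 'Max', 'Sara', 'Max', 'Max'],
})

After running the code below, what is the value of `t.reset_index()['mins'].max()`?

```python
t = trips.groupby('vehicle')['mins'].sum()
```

group by vehicle, sum of mins:
vehicle
bike      86
sedan    315
suv      142
truck    176
van      177
Name: mins, dtype: int64
reset_index():
  vehicle  mins
0    bike    86
1   sedan   315
2     suv   142
3   truck   176
4     van   177

315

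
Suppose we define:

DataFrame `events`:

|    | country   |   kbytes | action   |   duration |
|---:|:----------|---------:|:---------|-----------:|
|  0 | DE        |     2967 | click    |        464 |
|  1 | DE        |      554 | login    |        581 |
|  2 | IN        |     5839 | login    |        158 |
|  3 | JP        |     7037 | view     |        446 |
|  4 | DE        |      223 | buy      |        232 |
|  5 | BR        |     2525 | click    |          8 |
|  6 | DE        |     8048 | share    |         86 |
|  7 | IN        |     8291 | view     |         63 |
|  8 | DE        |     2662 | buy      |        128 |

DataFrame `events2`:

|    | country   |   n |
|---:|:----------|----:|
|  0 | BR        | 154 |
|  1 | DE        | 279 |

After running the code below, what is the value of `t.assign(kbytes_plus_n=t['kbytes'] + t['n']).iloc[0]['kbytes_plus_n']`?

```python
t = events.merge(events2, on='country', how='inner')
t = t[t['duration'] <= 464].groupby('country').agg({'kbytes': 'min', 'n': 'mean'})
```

2679.0

merge on 'country' (how='inner') → 6 rows:
  country  kbytes action  duration    n
0      DE    2967  click       464  279
1      DE     554  login       581  279
2      DE     223    buy       232  279
3      BR    2525  click         8  154
4      DE    8048  share        86  279
5      DE    2662    buy       128  279
filter rows where duration <= 464:
  country  kbytes action  duration    n
0      DE    2967  click       464  279
2      DE     223    buy       232  279
3      BR    2525  click         8  154
4      DE    8048  share        86  279
5      DE    2662    buy       128  279
group by country: min(kbytes), mean(n):
         kbytes      n
country               
BR         2525  154.0
DE          223  279.0
add column kbytes_plus_n = t['kbytes'] + t['n']:
         kbytes      n  kbytes_plus_n
country                              
BR         2525  154.0         2679.0
DE          223  279.0          502.0
Reading off the value at position 0, column 'kbytes_plus_n', we get 2679.0.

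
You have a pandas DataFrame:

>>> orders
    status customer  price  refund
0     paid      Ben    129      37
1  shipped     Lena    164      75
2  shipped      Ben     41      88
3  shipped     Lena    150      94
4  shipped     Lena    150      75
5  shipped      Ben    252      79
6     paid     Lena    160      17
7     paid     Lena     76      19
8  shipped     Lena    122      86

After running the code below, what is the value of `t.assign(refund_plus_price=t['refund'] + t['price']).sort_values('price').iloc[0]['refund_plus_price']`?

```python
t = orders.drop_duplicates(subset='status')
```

drop duplicate status (keep=first):
    status customer  price  refund
0     paid      Ben    129      37
1  shipped     Lena    164      75
add column refund_plus_price = t['refund'] + t['price']:
    status customer  price  refund  refund_plus_price
0     paid      Ben    129      37                166
1  shipped     Lena    164      75                239
sort by price:
    status customer  price  refund  refund_plus_price
0     paid      Ben    129      37                166
1  shipped     Lena    164      75                239
Reading off the value at position 0, column 'refund_plus_price', we get 166.

166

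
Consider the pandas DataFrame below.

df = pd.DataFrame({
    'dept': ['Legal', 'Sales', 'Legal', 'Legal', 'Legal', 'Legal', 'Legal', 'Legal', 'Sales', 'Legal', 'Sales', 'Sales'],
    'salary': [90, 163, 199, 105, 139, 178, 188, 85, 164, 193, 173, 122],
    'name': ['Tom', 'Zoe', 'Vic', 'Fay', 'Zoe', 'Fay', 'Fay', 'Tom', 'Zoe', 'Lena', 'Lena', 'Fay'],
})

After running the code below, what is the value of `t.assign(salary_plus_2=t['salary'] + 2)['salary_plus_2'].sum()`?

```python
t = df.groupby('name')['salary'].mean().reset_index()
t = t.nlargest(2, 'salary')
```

386.0

group by name, mean of salary:
name
Fay     148.250000
Lena    183.000000
Tom      87.500000
Vic     199.000000
Zoe     155.333333
Name: salary, dtype: float64
reset_index():
   name      salary
0   Fay  148.250000
1  Lena  183.000000
2   Tom   87.500000
3   Vic  199.000000
4   Zoe  155.333333
take 2 rows with largest salary:
   name  salary
3   Vic   199.0
1  Lena   183.0
add column salary_plus_2 = t['salary'] + 2:
   name  salary  salary_plus_2
3   Vic   199.0          201.0
1  Lena   183.0          185.0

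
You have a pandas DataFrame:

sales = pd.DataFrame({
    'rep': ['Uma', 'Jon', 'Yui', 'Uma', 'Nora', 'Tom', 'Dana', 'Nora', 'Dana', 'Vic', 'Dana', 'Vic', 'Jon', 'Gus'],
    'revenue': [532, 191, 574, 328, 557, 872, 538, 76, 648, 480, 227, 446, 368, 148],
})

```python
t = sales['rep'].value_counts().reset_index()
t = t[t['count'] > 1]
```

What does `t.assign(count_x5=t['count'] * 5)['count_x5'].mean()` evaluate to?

value_counts of rep:
rep
Dana    3
Uma     2
Jon     2
Nora    2
Vic     2
Yui     1
Tom     1
Gus     1
Name: count, dtype: int64
reset_index():
    rep  count
0  Dana      3
1   Uma      2
2   Jon      2
3  Nora      2
4   Vic      2
5   Yui      1
6   Tom      1
7   Gus      1
filter rows where count > 1:
    rep  count
0  Dana      3
1   Uma      2
2   Jon      2
3  Nora      2
4   Vic      2
add column count_x5 = t['count'] * 5:
    rep  count  count_x5
0  Dana      3        15
1   Uma      2        10
2   Jon      2        10
3  Nora      2        10
4   Vic      2        10
Reading off the mean of column 'count_x5', we get 11.0.

11.0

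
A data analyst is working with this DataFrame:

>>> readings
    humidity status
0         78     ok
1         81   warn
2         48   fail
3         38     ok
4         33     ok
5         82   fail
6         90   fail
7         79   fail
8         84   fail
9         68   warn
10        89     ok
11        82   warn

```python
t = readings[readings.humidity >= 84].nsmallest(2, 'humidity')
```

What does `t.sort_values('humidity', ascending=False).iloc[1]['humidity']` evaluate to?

84

filter rows where humidity >= 84:
    humidity status
6         90   fail
8         84   fail
10        89     ok
take 2 rows with smallest humidity:
    humidity status
8         84   fail
10        89     ok
sort by humidity descending:
    humidity status
10        89     ok
8         84   fail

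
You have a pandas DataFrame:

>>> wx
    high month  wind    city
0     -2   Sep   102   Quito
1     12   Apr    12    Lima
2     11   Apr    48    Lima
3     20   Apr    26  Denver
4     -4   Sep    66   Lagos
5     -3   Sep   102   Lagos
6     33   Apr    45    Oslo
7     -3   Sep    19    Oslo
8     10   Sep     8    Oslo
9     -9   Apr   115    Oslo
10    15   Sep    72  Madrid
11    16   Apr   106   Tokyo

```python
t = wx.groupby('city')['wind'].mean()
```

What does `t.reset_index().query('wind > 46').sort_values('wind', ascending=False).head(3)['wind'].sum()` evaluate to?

292.0

group by city, mean of wind:
city
Denver     26.00
Lagos      84.00
Lima       30.00
Madrid     72.00
Oslo       46.75
Quito     102.00
Tokyo     106.00
Name: wind, dtype: float64
reset_index():
     city    wind
0  Denver   26.00
1   Lagos   84.00
2    Lima   30.00
3  Madrid   72.00
4    Oslo   46.75
5   Quito  102.00
6   Tokyo  106.00
filter rows where wind > 46:
     city    wind
1   Lagos   84.00
3  Madrid   72.00
4    Oslo   46.75
5   Quito  102.00
6   Tokyo  106.00
sort by wind descending:
     city    wind
6   Tokyo  106.00
5   Quito  102.00
1   Lagos   84.00
3  Madrid   72.00
4    Oslo   46.75
take first 3 rows:
    city   wind
6  Tokyo  106.0
5  Quito  102.0
1  Lagos   84.0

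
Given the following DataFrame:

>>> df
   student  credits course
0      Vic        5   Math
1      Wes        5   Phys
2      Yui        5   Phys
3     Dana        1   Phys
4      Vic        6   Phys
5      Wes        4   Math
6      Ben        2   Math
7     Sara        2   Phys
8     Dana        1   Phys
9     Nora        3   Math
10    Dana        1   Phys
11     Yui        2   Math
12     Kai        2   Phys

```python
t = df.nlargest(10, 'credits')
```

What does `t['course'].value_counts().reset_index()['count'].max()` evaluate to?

take 10 rows with largest credits:
   student  credits course
4      Vic        6   Phys
0      Vic        5   Math
1      Wes        5   Phys
2      Yui        5   Phys
5      Wes        4   Math
9     Nora        3   Math
6      Ben        2   Math
7     Sara        2   Phys
11     Yui        2   Math
12     Kai        2   Phys
value_counts of course:
course
Phys    5
Math    5
Name: count, dtype: int64
reset_index():
  course  count
0   Phys      5
1   Math      5
The max of column 'count' is 5.

5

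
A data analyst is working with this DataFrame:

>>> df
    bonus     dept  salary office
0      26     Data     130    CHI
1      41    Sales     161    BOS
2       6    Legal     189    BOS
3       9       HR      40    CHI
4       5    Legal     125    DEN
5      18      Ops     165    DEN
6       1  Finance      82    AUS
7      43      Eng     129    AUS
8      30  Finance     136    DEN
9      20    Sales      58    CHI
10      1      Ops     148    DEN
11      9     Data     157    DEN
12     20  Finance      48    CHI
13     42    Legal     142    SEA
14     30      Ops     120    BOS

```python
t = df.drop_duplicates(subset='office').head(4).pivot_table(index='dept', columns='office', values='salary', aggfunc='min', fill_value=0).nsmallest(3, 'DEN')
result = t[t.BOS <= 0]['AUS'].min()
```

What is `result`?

0

drop duplicate office (keep=first):
    bonus     dept  salary office
0      26     Data     130    CHI
1      41    Sales     161    BOS
4       5    Legal     125    DEN
6       1  Finance      82    AUS
13     42    Legal     142    SEA
take first 4 rows:
   bonus     dept  salary office
0     26     Data     130    CHI
1     41    Sales     161    BOS
4      5    Legal     125    DEN
6      1  Finance      82    AUS
pivot: rows=dept, cols=office, min(salary):
office   AUS  BOS  CHI  DEN
dept                       
Data       0    0  130    0
Finance   82    0    0    0
Legal      0    0    0  125
Sales      0  161    0    0
take 3 rows with smallest DEN:
office   AUS  BOS  CHI  DEN
dept                       
Data       0    0  130    0
Finance   82    0    0    0
Sales      0  161    0    0
filter rows where BOS <= 0:
office   AUS  BOS  CHI  DEN
dept                       
Data       0    0  130    0
Finance   82    0    0    0
So min() = 0.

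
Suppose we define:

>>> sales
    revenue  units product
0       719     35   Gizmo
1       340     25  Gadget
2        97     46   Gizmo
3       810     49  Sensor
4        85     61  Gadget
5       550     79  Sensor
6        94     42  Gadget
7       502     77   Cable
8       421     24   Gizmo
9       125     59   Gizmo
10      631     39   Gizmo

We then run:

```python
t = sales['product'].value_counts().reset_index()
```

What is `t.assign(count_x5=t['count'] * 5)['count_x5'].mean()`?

value_counts of product:
product
Gizmo     5
Gadget    3
Sensor    2
Cable     1
Name: count, dtype: int64
reset_index():
  product  count
0   Gizmo      5
1  Gadget      3
2  Sensor      2
3   Cable      1
add column count_x5 = t['count'] * 5:
  product  count  count_x5
0   Gizmo      5        25
1  Gadget      3        15
2  Sensor      2        10
3   Cable      1         5

13.75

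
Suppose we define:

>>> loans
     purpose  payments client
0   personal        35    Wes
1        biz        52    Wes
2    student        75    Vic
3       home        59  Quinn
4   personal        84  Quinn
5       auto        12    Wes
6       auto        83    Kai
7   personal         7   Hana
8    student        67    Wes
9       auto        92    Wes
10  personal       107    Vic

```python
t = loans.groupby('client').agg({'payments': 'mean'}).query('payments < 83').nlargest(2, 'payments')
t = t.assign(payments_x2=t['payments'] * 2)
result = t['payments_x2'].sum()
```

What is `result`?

group by client, mean of payments:
        payments
client          
Hana         7.0
Kai         83.0
Quinn       71.5
Vic         91.0
Wes         51.6
filter rows where payments < 83:
        payments
client          
Hana         7.0
Quinn       71.5
Wes         51.6
take 2 rows with largest payments:
        payments
client          
Quinn       71.5
Wes         51.6
add column payments_x2 = t['payments'] * 2:
        payments  payments_x2
client                       
Quinn       71.5        143.0
Wes         51.6        103.2
The sum of column 'payments_x2' is 246.2.

246.2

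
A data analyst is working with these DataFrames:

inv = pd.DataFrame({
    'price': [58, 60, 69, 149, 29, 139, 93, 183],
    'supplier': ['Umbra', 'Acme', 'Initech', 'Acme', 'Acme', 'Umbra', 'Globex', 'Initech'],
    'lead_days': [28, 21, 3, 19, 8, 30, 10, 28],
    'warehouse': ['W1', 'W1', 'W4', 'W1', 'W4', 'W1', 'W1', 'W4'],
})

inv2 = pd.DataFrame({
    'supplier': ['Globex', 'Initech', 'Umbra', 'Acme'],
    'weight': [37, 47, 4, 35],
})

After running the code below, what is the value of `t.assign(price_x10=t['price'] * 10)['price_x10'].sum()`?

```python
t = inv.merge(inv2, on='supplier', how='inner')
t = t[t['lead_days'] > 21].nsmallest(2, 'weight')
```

merge on 'supplier' (how='inner') → 8 rows:
   price supplier  lead_days warehouse  weight
0     58    Umbra         28        W1       4
1     60     Acme         21        W1      35
2     69  Initech          3        W4      47
3    149     Acme         19        W1      35
4     29     Acme          8        W4      35
5    139    Umbra         30        W1       4
6     93   Globex         10        W1      37
7    183  Initech         28        W4      47
filter rows where lead_days > 21:
   price supplier  lead_days warehouse  weight
0     58    Umbra         28        W1       4
5    139    Umbra         30        W1       4
7    183  Initech         28        W4      47
take 2 rows with smallest weight:
   price supplier  lead_days warehouse  weight
0     58    Umbra         28        W1       4
5    139    Umbra         30        W1       4
add column price_x10 = t['price'] * 10:
   price supplier  lead_days warehouse  weight  price_x10
0     58    Umbra         28        W1       4        580
5    139    Umbra         30        W1       4       1390

1970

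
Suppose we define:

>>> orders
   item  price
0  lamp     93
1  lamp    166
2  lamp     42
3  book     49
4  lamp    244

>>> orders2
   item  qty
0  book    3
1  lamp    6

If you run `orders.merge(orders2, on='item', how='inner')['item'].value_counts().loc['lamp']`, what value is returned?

4

merge on 'item' (how='inner') → 5 rows:
   item  price  qty
0  lamp     93    6
1  lamp    166    6
2  lamp     42    6
3  book     49    3
4  lamp    244    6
value_counts of item:
item
lamp    4
book    1
Name: count, dtype: int64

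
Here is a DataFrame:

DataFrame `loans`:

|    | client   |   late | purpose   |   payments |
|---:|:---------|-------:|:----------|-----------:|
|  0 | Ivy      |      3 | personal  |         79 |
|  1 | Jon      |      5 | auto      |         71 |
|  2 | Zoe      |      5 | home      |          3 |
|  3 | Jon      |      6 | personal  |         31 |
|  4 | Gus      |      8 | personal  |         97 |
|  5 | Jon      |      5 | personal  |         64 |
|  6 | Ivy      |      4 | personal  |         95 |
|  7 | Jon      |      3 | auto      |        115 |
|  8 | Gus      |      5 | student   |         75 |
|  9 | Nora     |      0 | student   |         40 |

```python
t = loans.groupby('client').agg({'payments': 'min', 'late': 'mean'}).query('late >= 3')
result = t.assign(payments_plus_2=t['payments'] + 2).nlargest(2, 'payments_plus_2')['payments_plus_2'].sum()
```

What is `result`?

158

group by client: min(payments), mean(late):
        payments  late
client                
Gus           75  6.50
Ivy           79  3.50
Jon           31  4.75
Nora          40  0.00
Zoe            3  5.00
filter rows where late >= 3:
        payments  late
client                
Gus           75  6.50
Ivy           79  3.50
Jon           31  4.75
Zoe            3  5.00
add column payments_plus_2 = t['payments'] + 2:
        payments  late  payments_plus_2
client                                 
Gus           75  6.50               77
Ivy           79  3.50               81
Jon           31  4.75               33
Zoe            3  5.00                5
take 2 rows with largest payments_plus_2:
        payments  late  payments_plus_2
client                                 
Ivy           79   3.5               81
Gus           75   6.5               77
sum of column 'payments_plus_2' → 158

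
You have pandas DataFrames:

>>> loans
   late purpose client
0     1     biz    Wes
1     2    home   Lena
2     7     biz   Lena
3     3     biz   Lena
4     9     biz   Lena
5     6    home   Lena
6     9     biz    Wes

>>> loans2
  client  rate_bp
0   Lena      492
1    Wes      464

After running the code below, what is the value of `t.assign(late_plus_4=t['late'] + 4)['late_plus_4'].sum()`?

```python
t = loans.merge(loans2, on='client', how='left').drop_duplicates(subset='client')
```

11

merge on 'client' (how='left') → 7 rows:
   late purpose client  rate_bp
0     1     biz    Wes      464
1     2    home   Lena      492
2     7     biz   Lena      492
3     3     biz   Lena      492
4     9     biz   Lena      492
5     6    home   Lena      492
6     9     biz    Wes      464
drop duplicate client (keep=first):
   late purpose client  rate_bp
0     1     biz    Wes      464
1     2    home   Lena      492
add column late_plus_4 = t['late'] + 4:
   late purpose client  rate_bp  late_plus_4
0     1     biz    Wes      464            5
1     2    home   Lena      492            6
Reading off the sum of column 'late_plus_4', we get 11.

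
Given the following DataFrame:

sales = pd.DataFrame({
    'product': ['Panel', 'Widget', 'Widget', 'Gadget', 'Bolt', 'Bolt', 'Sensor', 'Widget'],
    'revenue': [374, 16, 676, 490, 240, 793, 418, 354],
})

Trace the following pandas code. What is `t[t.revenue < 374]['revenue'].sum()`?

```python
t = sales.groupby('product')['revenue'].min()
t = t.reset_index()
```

256

group by product, min of revenue:
product
Bolt      240
Gadget    490
Panel     374
Sensor    418
Widget     16
Name: revenue, dtype: int64
reset_index():
  product  revenue
0    Bolt      240
1  Gadget      490
2   Panel      374
3  Sensor      418
4  Widget       16
filter rows where revenue < 374:
  product  revenue
0    Bolt      240
4  Widget       16
Reading off the sum of column 'revenue', we get 256.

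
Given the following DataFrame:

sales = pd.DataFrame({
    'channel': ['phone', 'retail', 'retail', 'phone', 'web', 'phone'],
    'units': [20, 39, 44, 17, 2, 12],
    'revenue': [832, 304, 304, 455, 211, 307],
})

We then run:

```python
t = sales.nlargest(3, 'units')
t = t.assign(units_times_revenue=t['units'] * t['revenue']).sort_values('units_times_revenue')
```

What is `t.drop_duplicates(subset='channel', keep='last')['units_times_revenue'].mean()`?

15008.0

take 3 rows with largest units:
  channel  units  revenue
2  retail     44      304
1  retail     39      304
0   phone     20      832
add column units_times_revenue = t['units'] * t['revenue']:
  channel  units  revenue  units_times_revenue
2  retail     44      304                13376
1  retail     39      304                11856
0   phone     20      832                16640
sort by units_times_revenue:
  channel  units  revenue  units_times_revenue
1  retail     39      304                11856
2  retail     44      304                13376
0   phone     20      832                16640
drop duplicate channel (keep=last):
  channel  units  revenue  units_times_revenue
2  retail     44      304                13376
0   phone     20      832                16640
So mean() = 15008.0.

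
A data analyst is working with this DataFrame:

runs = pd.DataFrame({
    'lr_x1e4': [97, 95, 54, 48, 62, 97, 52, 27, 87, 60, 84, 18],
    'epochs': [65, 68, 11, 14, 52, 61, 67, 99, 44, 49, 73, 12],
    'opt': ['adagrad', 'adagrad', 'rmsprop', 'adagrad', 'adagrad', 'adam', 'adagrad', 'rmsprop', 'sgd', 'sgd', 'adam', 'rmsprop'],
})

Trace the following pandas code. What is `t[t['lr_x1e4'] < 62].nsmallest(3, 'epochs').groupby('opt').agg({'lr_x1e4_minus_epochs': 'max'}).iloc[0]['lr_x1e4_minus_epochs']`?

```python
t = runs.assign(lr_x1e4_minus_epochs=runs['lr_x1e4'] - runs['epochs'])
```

add column lr_x1e4_minus_epochs = runs['lr_x1e4'] - runs['epochs']:
    lr_x1e4  epochs      opt  lr_x1e4_minus_epochs
0        97      65  adagrad                    32
1        95      68  adagrad                    27
2        54      11  rmsprop                    43
3        48      14  adagrad                    34
4        62      52  adagrad                    10
5        97      61     adam                    36
6        52      67  adagrad                   -15
7        27      99  rmsprop                   -72
8        87      44      sgd                    43
9        60      49      sgd                    11
10       84      73     adam                    11
11       18      12  rmsprop                     6
filter rows where lr_x1e4 < 62:
    lr_x1e4  epochs      opt  lr_x1e4_minus_epochs
2        54      11  rmsprop                    43
3        48      14  adagrad                    34
6        52      67  adagrad                   -15
7        27      99  rmsprop                   -72
9        60      49      sgd                    11
11       18      12  rmsprop                     6
take 3 rows with smallest epochs:
    lr_x1e4  epochs      opt  lr_x1e4_minus_epochs
2        54      11  rmsprop                    43
11       18      12  rmsprop                     6
3        48      14  adagrad                    34
group by opt, max of lr_x1e4_minus_epochs:
         lr_x1e4_minus_epochs
opt                          
adagrad                    34
rmsprop                    43

34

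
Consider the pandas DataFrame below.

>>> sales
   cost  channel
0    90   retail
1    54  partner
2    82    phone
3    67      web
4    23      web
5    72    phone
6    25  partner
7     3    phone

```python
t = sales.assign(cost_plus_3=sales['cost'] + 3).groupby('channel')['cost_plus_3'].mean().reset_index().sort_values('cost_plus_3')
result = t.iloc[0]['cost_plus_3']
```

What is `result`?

42.5

add column cost_plus_3 = sales['cost'] + 3:
   cost  channel  cost_plus_3
0    90   retail           93
1    54  partner           57
2    82    phone           85
3    67      web           70
4    23      web           26
5    72    phone           75
6    25  partner           28
7     3    phone            6
group by channel, mean of cost_plus_3:
channel
partner    42.500000
phone      55.333333
retail     93.000000
web        48.000000
Name: cost_plus_3, dtype: float64
reset_index():
   channel  cost_plus_3
0  partner    42.500000
1    phone    55.333333
2   retail    93.000000
3      web    48.000000
sort by cost_plus_3:
   channel  cost_plus_3
0  partner    42.500000
3      web    48.000000
1    phone    55.333333
2   retail    93.000000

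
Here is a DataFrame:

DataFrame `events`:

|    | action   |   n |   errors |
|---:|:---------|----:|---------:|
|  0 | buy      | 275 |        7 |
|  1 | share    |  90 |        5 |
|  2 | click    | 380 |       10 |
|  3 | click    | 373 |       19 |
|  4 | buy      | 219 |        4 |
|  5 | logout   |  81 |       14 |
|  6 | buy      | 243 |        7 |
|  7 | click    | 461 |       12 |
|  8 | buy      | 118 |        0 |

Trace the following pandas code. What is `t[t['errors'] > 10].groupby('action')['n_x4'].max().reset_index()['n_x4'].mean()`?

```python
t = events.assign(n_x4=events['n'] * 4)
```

1084.0

add column n_x4 = events['n'] * 4:
   action    n  errors  n_x4
0     buy  275       7  1100
1   share   90       5   360
2   click  380      10  1520
3   click  373      19  1492
4     buy  219       4   876
5  logout   81      14   324
6     buy  243       7   972
7   click  461      12  1844
8     buy  118       0   472
filter rows where errors > 10:
   action    n  errors  n_x4
3   click  373      19  1492
5  logout   81      14   324
7   click  461      12  1844
group by action, max of n_x4:
action
click     1844
logout     324
Name: n_x4, dtype: int64
reset_index():
   action  n_x4
0   click  1844
1  logout   324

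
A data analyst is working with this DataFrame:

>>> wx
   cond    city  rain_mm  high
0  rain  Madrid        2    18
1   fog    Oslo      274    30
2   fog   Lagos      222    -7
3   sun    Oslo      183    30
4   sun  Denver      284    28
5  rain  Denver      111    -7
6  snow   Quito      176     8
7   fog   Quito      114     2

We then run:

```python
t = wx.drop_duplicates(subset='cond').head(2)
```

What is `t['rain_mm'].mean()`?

138.0

drop duplicate cond (keep=first):
   cond    city  rain_mm  high
0  rain  Madrid        2    18
1   fog    Oslo      274    30
3   sun    Oslo      183    30
6  snow   Quito      176     8
take first 2 rows:
   cond    city  rain_mm  high
0  rain  Madrid        2    18
1   fog    Oslo      274    30
So mean() = 138.0.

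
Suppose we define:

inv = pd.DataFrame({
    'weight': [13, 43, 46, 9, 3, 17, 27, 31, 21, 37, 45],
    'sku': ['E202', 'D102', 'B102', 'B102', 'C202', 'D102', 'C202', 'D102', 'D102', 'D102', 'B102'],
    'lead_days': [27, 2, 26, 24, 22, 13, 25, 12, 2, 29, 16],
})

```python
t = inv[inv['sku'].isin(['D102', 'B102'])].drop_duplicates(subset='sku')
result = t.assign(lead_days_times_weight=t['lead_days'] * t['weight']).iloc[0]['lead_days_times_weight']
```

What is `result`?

filter rows where sku in ['D102', 'B102']:
    weight   sku  lead_days
1       43  D102          2
2       46  B102         26
3        9  B102         24
5       17  D102         13
7       31  D102         12
8       21  D102          2
9       37  D102         29
10      45  B102         16
drop duplicate sku (keep=first):
   weight   sku  lead_days
1      43  D102          2
2      46  B102         26
add column lead_days_times_weight = t['lead_days'] * t['weight']:
   weight   sku  lead_days  lead_days_times_weight
1      43  D102          2                      86
2      46  B102         26                    1196

86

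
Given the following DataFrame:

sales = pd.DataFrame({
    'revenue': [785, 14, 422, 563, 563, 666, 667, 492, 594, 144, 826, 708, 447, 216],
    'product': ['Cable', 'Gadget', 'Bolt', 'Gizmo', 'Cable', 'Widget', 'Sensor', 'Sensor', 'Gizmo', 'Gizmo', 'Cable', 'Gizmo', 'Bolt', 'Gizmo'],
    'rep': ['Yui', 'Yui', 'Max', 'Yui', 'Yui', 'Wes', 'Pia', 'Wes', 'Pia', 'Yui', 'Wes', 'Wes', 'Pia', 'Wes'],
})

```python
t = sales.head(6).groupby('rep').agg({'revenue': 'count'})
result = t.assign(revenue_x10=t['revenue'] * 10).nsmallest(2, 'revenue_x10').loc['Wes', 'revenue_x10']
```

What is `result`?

10

take first 6 rows:
   revenue product  rep
0      785   Cable  Yui
1       14  Gadget  Yui
2      422    Bolt  Max
3      563   Gizmo  Yui
4      563   Cable  Yui
5      666  Widget  Wes
group by rep, count of revenue:
     revenue
rep         
Max        1
Wes        1
Yui        4
add column revenue_x10 = t['revenue'] * 10:
     revenue  revenue_x10
rep                      
Max        1           10
Wes        1           10
Yui        4           40
take 2 rows with smallest revenue_x10:
     revenue  revenue_x10
rep                      
Max        1           10
Wes        1           10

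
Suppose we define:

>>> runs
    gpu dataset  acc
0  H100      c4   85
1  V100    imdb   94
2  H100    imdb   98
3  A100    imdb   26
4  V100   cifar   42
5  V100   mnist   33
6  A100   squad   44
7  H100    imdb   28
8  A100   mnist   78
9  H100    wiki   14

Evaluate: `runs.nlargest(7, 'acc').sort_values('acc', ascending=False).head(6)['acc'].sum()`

take 7 rows with largest acc:
    gpu dataset  acc
2  H100    imdb   98
1  V100    imdb   94
0  H100      c4   85
8  A100   mnist   78
6  A100   squad   44
4  V100   cifar   42
5  V100   mnist   33
sort by acc descending:
    gpu dataset  acc
2  H100    imdb   98
1  V100    imdb   94
0  H100      c4   85
8  A100   mnist   78
6  A100   squad   44
4  V100   cifar   42
5  V100   mnist   33
take first 6 rows:
    gpu dataset  acc
2  H100    imdb   98
1  V100    imdb   94
0  H100      c4   85
8  A100   mnist   78
6  A100   squad   44
4  V100   cifar   42
Reading off the sum of column 'acc', we get 441.

441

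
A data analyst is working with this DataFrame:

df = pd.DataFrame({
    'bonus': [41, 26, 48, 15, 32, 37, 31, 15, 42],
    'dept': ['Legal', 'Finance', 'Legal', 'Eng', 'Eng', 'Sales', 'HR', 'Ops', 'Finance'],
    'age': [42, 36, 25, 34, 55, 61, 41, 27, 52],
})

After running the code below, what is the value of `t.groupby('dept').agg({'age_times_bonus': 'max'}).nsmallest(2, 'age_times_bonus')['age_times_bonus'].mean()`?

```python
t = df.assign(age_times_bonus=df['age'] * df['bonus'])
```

838.0

add column age_times_bonus = df['age'] * df['bonus']:
   bonus     dept  age  age_times_bonus
0     41    Legal   42             1722
1     26  Finance   36              936
2     48    Legal   25             1200
3     15      Eng   34              510
4     32      Eng   55             1760
5     37    Sales   61             2257
6     31       HR   41             1271
7     15      Ops   27              405
8     42  Finance   52             2184
group by dept, max of age_times_bonus:
         age_times_bonus
dept                    
Eng                 1760
Finance             2184
HR                  1271
Legal               1722
Ops                  405
Sales               2257
take 2 rows with smallest age_times_bonus:
      age_times_bonus
dept                 
Ops               405
HR               1271
Taking the mean of column 'age_times_bonus' gives 838.0.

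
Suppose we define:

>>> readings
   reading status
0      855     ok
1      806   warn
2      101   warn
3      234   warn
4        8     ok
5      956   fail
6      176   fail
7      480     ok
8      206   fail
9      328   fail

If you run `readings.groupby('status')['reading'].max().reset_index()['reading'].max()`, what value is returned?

956

group by status, max of reading:
status
fail    956
ok      855
warn    806
Name: reading, dtype: int64
reset_index():
  status  reading
0   fail      956
1     ok      855
2   warn      806
Hence 956.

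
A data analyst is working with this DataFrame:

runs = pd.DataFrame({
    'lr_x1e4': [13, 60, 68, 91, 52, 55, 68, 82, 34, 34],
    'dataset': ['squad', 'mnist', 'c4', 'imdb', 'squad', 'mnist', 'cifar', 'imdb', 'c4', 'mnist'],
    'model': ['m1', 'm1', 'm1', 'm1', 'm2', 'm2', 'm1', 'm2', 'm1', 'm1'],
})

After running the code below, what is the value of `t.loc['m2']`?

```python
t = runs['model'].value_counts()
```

3

value_counts of model:
model
m1    7
m2    3
Name: count, dtype: int64
Taking the value at index 'm2' gives 3.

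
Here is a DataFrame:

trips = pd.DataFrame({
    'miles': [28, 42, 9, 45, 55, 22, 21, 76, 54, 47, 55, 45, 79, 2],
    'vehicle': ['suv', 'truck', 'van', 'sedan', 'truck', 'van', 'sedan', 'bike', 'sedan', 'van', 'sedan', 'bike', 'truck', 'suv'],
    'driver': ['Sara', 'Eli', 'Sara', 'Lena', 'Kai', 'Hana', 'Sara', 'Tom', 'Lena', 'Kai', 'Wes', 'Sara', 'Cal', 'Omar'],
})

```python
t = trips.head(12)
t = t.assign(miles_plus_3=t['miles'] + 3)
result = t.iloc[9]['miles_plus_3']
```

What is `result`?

take first 12 rows:
    miles vehicle driver
0      28     suv   Sara
1      42   truck    Eli
2       9     van   Sara
3      45   sedan   Lena
4      55   truck    Kai
5      22     van   Hana
6      21   sedan   Sara
7      76    bike    Tom
8      54   sedan   Lena
9      47     van    Kai
10     55   sedan    Wes
11     45    bike   Sara
add column miles_plus_3 = t['miles'] + 3:
    miles vehicle driver  miles_plus_3
0      28     suv   Sara            31
1      42   truck    Eli            45
2       9     van   Sara            12
3      45   sedan   Lena            48
4      55   truck    Kai            58
5      22     van   Hana            25
6      21   sedan   Sara            24
7      76    bike    Tom            79
8      54   sedan   Lena            57
9      47     van    Kai            50
10     55   sedan    Wes            58
11     45    bike   Sara            48
Finally, value at position 9, column 'miles_plus_3' = 50.

50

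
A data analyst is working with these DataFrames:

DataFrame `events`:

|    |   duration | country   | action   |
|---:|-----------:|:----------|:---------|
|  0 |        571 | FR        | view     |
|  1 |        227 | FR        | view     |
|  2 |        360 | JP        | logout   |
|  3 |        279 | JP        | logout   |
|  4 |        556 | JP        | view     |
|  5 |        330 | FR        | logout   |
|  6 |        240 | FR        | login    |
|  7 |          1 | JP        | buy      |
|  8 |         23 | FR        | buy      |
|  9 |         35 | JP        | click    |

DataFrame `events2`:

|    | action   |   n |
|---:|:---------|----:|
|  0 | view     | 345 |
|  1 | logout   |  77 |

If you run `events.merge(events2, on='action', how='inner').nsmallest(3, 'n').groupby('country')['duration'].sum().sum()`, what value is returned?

merge on 'action' (how='inner') → 6 rows:
   duration country  action    n
0       571      FR    view  345
1       227      FR    view  345
2       360      JP  logout   77
3       279      JP  logout   77
4       556      JP    view  345
5       330      FR  logout   77
take 3 rows with smallest n:
   duration country  action   n
2       360      JP  logout  77
3       279      JP  logout  77
5       330      FR  logout  77
group by country, sum of duration:
country
FR    330
JP    639
Name: duration, dtype: int64
The sum of the resulting series is 969.

969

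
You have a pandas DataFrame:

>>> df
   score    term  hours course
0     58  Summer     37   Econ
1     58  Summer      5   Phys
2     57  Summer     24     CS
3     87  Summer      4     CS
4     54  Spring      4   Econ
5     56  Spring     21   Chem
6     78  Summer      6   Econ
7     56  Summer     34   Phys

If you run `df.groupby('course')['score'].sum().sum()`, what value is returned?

group by course, sum of score:
course
CS      144
Chem     56
Econ    190
Phys    114
Name: score, dtype: int64
Then the sum of the resulting series: 504

504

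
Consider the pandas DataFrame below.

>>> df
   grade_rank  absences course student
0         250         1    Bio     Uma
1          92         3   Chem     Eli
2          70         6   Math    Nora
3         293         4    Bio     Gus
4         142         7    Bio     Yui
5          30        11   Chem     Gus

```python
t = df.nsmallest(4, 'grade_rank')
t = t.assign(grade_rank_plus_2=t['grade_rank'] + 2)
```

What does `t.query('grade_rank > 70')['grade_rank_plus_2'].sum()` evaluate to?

take 4 rows with smallest grade_rank:
   grade_rank  absences course student
5          30        11   Chem     Gus
2          70         6   Math    Nora
1          92         3   Chem     Eli
4         142         7    Bio     Yui
add column grade_rank_plus_2 = t['grade_rank'] + 2:
   grade_rank  absences course student  grade_rank_plus_2
5          30        11   Chem     Gus                 32
2          70         6   Math    Nora                 72
1          92         3   Chem     Eli                 94
4         142         7    Bio     Yui                144
filter rows where grade_rank > 70:
   grade_rank  absences course student  grade_rank_plus_2
1          92         3   Chem     Eli                 94
4         142         7    Bio     Yui                144
Then the sum of column 'grade_rank_plus_2': 238

238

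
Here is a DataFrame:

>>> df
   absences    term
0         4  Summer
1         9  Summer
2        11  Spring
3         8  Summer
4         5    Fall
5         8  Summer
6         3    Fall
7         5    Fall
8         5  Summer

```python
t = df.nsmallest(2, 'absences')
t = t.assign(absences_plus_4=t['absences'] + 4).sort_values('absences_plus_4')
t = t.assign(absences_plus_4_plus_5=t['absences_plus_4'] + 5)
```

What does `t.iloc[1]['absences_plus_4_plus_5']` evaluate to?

take 2 rows with smallest absences:
   absences    term
6         3    Fall
0         4  Summer
add column absences_plus_4 = t['absences'] + 4:
   absences    term  absences_plus_4
6         3    Fall                7
0         4  Summer                8
sort by absences_plus_4:
   absences    term  absences_plus_4
6         3    Fall                7
0         4  Summer                8
add column absences_plus_4_plus_5 = t['absences_plus_4'] + 5:
   absences    term  absences_plus_4  absences_plus_4_plus_5
6         3    Fall                7                      12
0         4  Summer                8                      13
Reading off the value at position 1, column 'absences_plus_4_plus_5', we get 13.

13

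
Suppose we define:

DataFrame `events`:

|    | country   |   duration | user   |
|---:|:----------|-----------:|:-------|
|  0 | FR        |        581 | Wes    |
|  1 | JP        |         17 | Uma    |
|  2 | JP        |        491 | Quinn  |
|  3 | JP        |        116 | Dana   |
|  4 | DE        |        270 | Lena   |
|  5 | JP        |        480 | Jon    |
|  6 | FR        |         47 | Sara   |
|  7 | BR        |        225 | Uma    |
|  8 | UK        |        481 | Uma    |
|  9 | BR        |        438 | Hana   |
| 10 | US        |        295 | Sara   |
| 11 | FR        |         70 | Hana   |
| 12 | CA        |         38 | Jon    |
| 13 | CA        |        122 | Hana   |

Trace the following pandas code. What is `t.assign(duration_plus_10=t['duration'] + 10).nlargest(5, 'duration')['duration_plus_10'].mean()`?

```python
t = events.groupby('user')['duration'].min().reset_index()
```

group by user, min of duration:
user
Dana     116
Hana      70
Jon       38
Lena     270
Quinn    491
Sara      47
Uma       17
Wes      581
Name: duration, dtype: int64
reset_index():
    user  duration
0   Dana       116
1   Hana        70
2    Jon        38
3   Lena       270
4  Quinn       491
5   Sara        47
6    Uma        17
7    Wes       581
add column duration_plus_10 = t['duration'] + 10:
    user  duration  duration_plus_10
0   Dana       116               126
1   Hana        70                80
2    Jon        38                48
3   Lena       270               280
4  Quinn       491               501
5   Sara        47                57
6    Uma        17                27
7    Wes       581               591
take 5 rows with largest duration:
    user  duration  duration_plus_10
7    Wes       581               591
4  Quinn       491               501
3   Lena       270               280
0   Dana       116               126
1   Hana        70                80
mean of column 'duration_plus_10' → 315.6

315.6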